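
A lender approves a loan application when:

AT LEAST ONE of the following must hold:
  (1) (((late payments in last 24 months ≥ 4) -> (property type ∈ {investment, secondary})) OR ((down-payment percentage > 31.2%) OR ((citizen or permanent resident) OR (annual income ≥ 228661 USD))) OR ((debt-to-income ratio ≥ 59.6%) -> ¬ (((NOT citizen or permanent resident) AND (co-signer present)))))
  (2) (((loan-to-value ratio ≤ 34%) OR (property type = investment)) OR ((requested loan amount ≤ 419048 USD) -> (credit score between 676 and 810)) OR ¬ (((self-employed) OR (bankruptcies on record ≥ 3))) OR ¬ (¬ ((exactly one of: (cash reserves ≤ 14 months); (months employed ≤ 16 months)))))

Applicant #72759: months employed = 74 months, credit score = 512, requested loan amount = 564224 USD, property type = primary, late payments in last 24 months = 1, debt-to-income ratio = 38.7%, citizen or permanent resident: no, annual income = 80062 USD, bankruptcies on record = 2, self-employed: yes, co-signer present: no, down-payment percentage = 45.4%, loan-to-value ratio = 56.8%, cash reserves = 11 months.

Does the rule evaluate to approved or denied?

Atomic conditions:
  late payments in last 24 months ≥ 4: 1 ≥ 4 is false
  property type ∈ {investment, secondary}: primary is not in the set → false
  down-payment percentage > 31.2%: 45.4 > 31.2 is true
  citizen or permanent resident: no → false
  annual income ≥ 228661 USD: 80062 ≥ 228661 is false
  debt-to-income ratio ≥ 59.6%: 38.7 ≥ 59.6 is false
  NOT citizen or permanent resident: no → true
  co-signer present: no → false
  loan-to-value ratio ≤ 34%: 56.8 ≤ 34 is false
  property type = investment: primary == investment is false
  requested loan amount ≤ 419048 USD: 564224 ≤ 419048 is false
  credit score between 676 and 810: 512 in [676, 810] is false
  self-employed: yes → true
  bankruptcies on record ≥ 3: 2 ≥ 3 is false
  cash reserves ≤ 14 months: 11 ≤ 14 is true
  months employed ≤ 16 months: 74 ≤ 16 is false
Combine:
[1.1] false → false (antecedent false ⇒ implication holds) = true
[1.2.2] false OR false = false
[1.2] true OR false = true
[1.3.2.1] true AND false = false
[1.3.2] NOT false = true
[1.3] false → true (antecedent false ⇒ implication holds) = true
[1] true OR true OR true = true
[2.1] false OR false = false
[2.2] false → false (antecedent false ⇒ implication holds) = true
[2.3.1] true OR false = true
[2.3] NOT true = false
[2.4.1.1] exactly-one(true, false) = true
[2.4.1] NOT true = false
[2.4] NOT false = true
[2] false OR true OR false OR true = true
[root] true OR true = true
Overall: true → approved

Approved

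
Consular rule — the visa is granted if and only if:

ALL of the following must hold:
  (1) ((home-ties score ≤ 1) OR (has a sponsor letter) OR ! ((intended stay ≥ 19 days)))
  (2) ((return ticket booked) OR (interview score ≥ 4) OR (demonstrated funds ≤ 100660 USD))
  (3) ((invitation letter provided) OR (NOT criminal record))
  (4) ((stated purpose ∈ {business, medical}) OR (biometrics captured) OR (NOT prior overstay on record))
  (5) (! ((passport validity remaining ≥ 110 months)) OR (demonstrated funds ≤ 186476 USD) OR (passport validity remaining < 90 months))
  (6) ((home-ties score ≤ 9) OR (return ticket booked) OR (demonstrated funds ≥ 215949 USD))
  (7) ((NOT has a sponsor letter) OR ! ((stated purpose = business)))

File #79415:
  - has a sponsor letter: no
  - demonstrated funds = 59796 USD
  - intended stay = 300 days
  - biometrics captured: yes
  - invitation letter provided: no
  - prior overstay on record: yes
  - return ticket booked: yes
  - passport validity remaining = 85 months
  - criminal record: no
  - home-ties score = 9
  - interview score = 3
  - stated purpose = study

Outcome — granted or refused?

Atomic conditions:
  home-ties score ≤ 1: 9 ≤ 1 is false
  has a sponsor letter: no → false
  intended stay ≥ 19 days: 300 ≥ 19 is true
  return ticket booked: yes → true
  interview score ≥ 4: 3 ≥ 4 is false
  demonstrated funds ≤ 100660 USD: 59796 ≤ 100660 is true
  invitation letter provided: no → false
  NOT criminal record: no → true
  stated purpose ∈ {business, medical}: study is not in the set → false
  biometrics captured: yes → true
  NOT prior overstay on record: yes → false
  passport validity remaining ≥ 110 months: 85 ≥ 110 is false
  demonstrated funds ≤ 186476 USD: 59796 ≤ 186476 is true
  passport validity remaining < 90 months: 85 < 90 is true
  home-ties score ≤ 9: 9 ≤ 9 is true
  demonstrated funds ≥ 215949 USD: 59796 ≥ 215949 is false
  NOT has a sponsor letter: no → true
  stated purpose = business: study == business is false
Combine:
[1.3] NOT true = false
[1] false OR false OR false = false
[2] true OR false OR true = true
[3] false OR true = true
[4] false OR true OR false = true
[5.1] NOT false = true
[5] true OR true OR true = true
[6] true OR true OR false = true
[7.2] NOT false = true
[7] true OR true = true
[root] false AND true AND true AND true AND true AND true AND true = false
Overall: false → refused

Refused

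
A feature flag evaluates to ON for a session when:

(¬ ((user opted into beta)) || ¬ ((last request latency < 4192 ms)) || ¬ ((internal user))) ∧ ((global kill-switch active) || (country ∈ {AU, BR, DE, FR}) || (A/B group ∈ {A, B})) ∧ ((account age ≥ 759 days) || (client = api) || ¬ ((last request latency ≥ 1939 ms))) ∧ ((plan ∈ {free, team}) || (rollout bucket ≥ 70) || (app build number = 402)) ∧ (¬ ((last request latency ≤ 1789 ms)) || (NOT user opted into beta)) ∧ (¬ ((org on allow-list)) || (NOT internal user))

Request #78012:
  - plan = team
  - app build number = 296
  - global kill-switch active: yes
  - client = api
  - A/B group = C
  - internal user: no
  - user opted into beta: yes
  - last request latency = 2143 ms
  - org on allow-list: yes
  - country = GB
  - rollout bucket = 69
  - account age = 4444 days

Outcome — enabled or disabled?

Enabled

Atomic conditions:
  user opted into beta: yes → true
  last request latency < 4192 ms: 2143 < 4192 is true
  internal user: no → false
  global kill-switch active: yes → true
  country ∈ {AU, BR, DE, FR}: GB is not in the set → false
  A/B group ∈ {A, B}: C is not in the set → false
  account age ≥ 759 days: 4444 ≥ 759 is true
  client = api: api == api is true
  last request latency ≥ 1939 ms: 2143 ≥ 1939 is true
  plan ∈ {free, team}: team is in the set → true
  rollout bucket ≥ 70: 69 ≥ 70 is false
  app build number = 402: 296 == 402 is false
  last request latency ≤ 1789 ms: 2143 ≤ 1789 is false
  NOT user opted into beta: yes → false
  org on allow-list: yes → true
  NOT internal user: no → true
Combine:
[1.1] NOT true = false
[1.2] NOT true = false
[1.3] NOT false = true
[1] false OR false OR true = true
[2] true OR false OR false = true
[3.3] NOT true = false
[3] true OR true OR false = true
[4] true OR false OR false = true
[5.1] NOT false = true
[5] true OR false = true
[6.1] NOT true = false
[6] false OR true = true
[root] true AND true AND true AND true AND true AND true = true
Overall: true → enabled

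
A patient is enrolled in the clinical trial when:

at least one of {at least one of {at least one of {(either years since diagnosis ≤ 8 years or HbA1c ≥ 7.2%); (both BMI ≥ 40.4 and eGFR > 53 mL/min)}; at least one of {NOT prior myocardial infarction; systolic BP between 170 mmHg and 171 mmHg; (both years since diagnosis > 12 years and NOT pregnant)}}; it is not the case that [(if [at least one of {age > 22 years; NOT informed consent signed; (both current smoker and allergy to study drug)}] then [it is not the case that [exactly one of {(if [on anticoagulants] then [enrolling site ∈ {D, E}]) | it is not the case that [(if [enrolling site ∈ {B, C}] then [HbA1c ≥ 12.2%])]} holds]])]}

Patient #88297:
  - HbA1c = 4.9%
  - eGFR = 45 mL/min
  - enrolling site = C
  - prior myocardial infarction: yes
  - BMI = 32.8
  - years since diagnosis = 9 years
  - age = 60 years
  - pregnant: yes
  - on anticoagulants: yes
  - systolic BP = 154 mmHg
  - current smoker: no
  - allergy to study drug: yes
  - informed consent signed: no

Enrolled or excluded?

Enrolled

Atomic conditions:
  years since diagnosis ≤ 8 years: 9 ≤ 8 is false
  HbA1c ≥ 7.2%: 4.9 ≥ 7.2 is false
  BMI ≥ 40.4: 32.8 ≥ 40.4 is false
  eGFR > 53 mL/min: 45 > 53 is false
  NOT prior myocardial infarction: yes → false
  systolic BP between 170 mmHg and 171 mmHg: 154 in [170, 171] is false
  years since diagnosis > 12 years: 9 > 12 is false
  NOT pregnant: yes → false
  age > 22 years: 60 > 22 is true
  NOT informed consent signed: no → true
  current smoker: no → false
  allergy to study drug: yes → true
  on anticoagulants: yes → true
  enrolling site ∈ {D, E}: C is not in the set → false
  enrolling site ∈ {B, C}: C is in the set → true
  HbA1c ≥ 12.2%: 4.9 ≥ 12.2 is false
Combine:
[1.1.1] false OR false = false
[1.1.2] false AND false = false
[1.1] false OR false = false
[1.2.3] false AND false = false
[1.2] false OR false OR false = false
[1] false OR false = false
[2.1.1.3] false AND true = false
[2.1.1] true OR true OR false = true
[2.1.2.1.1] true → false = false
[2.1.2.1.2.1] true → false = false
[2.1.2.1.2] NOT false = true
[2.1.2.1] exactly-one(false, true) = true
[2.1.2] NOT true = false
[2.1] true → false = false
[2] NOT false = true
[root] false OR true = true
Overall: true → enrolled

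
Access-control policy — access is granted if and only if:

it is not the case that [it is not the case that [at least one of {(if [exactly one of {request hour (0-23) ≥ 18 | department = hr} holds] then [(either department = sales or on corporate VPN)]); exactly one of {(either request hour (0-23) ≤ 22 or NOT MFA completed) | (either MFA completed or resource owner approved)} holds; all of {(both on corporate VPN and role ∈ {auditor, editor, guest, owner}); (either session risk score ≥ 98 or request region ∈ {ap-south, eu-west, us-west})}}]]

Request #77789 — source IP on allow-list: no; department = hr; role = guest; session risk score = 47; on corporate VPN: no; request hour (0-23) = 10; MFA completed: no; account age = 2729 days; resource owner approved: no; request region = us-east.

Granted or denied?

Atomic conditions:
  request hour (0-23) ≥ 18: 10 ≥ 18 is false
  department = hr: hr == hr is true
  department = sales: hr == sales is false
  on corporate VPN: no → false
  request hour (0-23) ≤ 22: 10 ≤ 22 is true
  NOT MFA completed: no → true
  MFA completed: no → false
  resource owner approved: no → false
  role ∈ {auditor, editor, guest, owner}: guest is in the set → true
  session risk score ≥ 98: 47 ≥ 98 is false
  request region ∈ {ap-south, eu-west, us-west}: us-east is not in the set → false
Combine:
[1.1.1.1] exactly-one(false, true) = true
[1.1.1.2] false OR false = false
[1.1.1] true → false = false
[1.1.2.1] true OR true = true
[1.1.2.2] false OR false = false
[1.1.2] exactly-one(true, false) = true
[1.1.3.1] false AND true = false
[1.1.3.2] false OR false = false
[1.1.3] false AND false = false
[1.1] false OR true OR false = true
[1] NOT true = false
[root] NOT false = true
Overall: true → granted

Granted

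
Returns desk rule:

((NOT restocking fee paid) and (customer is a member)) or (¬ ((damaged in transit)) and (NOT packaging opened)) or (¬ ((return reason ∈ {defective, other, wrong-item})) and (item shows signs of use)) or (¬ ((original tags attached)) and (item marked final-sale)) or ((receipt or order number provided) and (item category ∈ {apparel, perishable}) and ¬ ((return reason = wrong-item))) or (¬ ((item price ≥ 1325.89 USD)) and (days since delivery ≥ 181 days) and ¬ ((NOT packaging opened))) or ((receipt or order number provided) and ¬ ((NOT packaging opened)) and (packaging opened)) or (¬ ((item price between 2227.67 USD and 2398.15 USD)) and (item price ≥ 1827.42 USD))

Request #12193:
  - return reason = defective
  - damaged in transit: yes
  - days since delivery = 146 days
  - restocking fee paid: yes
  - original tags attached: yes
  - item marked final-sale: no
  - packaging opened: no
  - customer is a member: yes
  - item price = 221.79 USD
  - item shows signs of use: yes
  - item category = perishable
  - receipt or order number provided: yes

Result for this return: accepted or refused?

Atomic conditions:
  NOT restocking fee paid: yes → false
  customer is a member: yes → true
  damaged in transit: yes → true
  NOT packaging opened: no → true
  return reason ∈ {defective, other, wrong-item}: defective is in the set → true
  item shows signs of use: yes → true
  original tags attached: yes → true
  item marked final-sale: no → false
  receipt or order number provided: yes → true
  item category ∈ {apparel, perishable}: perishable is in the set → true
  return reason = wrong-item: defective == wrong-item is false
  item price ≥ 1325.89 USD: 221.79 ≥ 1325.89 is false
  days since delivery ≥ 181 days: 146 ≥ 181 is false
  packaging opened: no → false
  item price between 2227.67 USD and 2398.15 USD: 221.79 in [2227.67, 2398.15] is false
  item price ≥ 1827.42 USD: 221.79 ≥ 1827.42 is false
Combine:
[1] false AND true = false
[2.1] NOT true = false
[2] false AND true = false
[3.1] NOT true = false
[3] false AND true = false
[4.1] NOT true = false
[4] false AND false = false
[5.3] NOT false = true
[5] true AND true AND true = true
[6.1] NOT false = true
[6.3] NOT true = false
[6] true AND false AND false = false
[7.2] NOT true = false
[7] true AND false AND false = false
[8.1] NOT false = true
[8] true AND false = false
[root] false OR false OR false OR false OR true OR false OR false OR false = true
Overall: true → accepted

Accepted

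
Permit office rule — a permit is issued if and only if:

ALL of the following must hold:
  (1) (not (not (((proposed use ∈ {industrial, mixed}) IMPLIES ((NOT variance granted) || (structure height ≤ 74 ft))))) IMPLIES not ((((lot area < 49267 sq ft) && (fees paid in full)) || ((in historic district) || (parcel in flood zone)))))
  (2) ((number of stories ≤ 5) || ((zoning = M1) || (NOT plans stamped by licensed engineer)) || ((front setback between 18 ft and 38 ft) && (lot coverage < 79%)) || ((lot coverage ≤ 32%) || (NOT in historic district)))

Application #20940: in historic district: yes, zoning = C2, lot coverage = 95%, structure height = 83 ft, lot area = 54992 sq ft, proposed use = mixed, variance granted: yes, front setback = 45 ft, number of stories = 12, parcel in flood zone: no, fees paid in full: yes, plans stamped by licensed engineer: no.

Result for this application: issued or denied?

Issued

Atomic conditions:
  proposed use ∈ {industrial, mixed}: mixed is in the set → true
  NOT variance granted: yes → false
  structure height ≤ 74 ft: 83 ≤ 74 is false
  lot area < 49267 sq ft: 54992 < 49267 is false
  fees paid in full: yes → true
  in historic district: yes → true
  parcel in flood zone: no → false
  number of stories ≤ 5: 12 ≤ 5 is false
  zoning = M1: C2 == M1 is false
  NOT plans stamped by licensed engineer: no → true
  front setback between 18 ft and 38 ft: 45 in [18, 38] is false
  lot coverage < 79%: 95 < 79 is false
  lot coverage ≤ 32%: 95 ≤ 32 is false
  NOT in historic district: yes → false
Combine:
[1.1.1.1.2] false OR false = false
[1.1.1.1] true → false = false
[1.1.1] NOT false = true
[1.1] NOT true = false
[1.2.1.1] false AND true = false
[1.2.1.2] true OR false = true
[1.2.1] false OR true = true
[1.2] NOT true = false
[1] false → false (antecedent false ⇒ implication holds) = true
[2.2] false OR true = true
[2.3] false AND false = false
[2.4] false OR false = false
[2] false OR true OR false OR false = true
[root] true AND true = true
Overall: true → issued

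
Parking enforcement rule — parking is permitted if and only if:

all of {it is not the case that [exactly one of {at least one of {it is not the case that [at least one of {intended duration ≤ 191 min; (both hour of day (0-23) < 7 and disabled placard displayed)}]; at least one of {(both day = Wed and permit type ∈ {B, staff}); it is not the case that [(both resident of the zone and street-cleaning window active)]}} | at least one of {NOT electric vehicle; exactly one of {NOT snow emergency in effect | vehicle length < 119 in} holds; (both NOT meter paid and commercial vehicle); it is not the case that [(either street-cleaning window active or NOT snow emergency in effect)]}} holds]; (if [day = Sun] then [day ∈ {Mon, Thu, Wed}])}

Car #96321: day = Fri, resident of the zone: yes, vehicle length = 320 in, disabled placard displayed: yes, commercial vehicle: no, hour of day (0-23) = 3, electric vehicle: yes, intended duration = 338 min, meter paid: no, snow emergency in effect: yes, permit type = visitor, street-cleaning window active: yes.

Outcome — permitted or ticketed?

Permitted

Atomic conditions:
  intended duration ≤ 191 min: 338 ≤ 191 is false
  hour of day (0-23) < 7: 3 < 7 is true
  disabled placard displayed: yes → true
  day = Wed: Fri == Wed is false
  permit type ∈ {B, staff}: visitor is not in the set → false
  resident of the zone: yes → true
  street-cleaning window active: yes → true
  NOT electric vehicle: yes → false
  NOT snow emergency in effect: yes → false
  vehicle length < 119 in: 320 < 119 is false
  NOT meter paid: no → true
  commercial vehicle: no → false
  day = Sun: Fri == Sun is false
  day ∈ {Mon, Thu, Wed}: Fri is not in the set → false
Combine:
[1.1.1.1.1.2] true AND true = true
[1.1.1.1.1] false OR true = true
[1.1.1.1] NOT true = false
[1.1.1.2.1] false AND false = false
[1.1.1.2.2.1] true AND true = true
[1.1.1.2.2] NOT true = false
[1.1.1.2] false OR false = false
[1.1.1] false OR false = false
[1.1.2.2] exactly-one(false, false) = false
[1.1.2.3] true AND false = false
[1.1.2.4.1] true OR false = true
[1.1.2.4] NOT true = false
[1.1.2] false OR false OR false OR false = false
[1.1] exactly-one(false, false) = false
[1] NOT false = true
[2] false → false (antecedent false ⇒ implication holds) = true
[root] true AND true = true
Overall: true → permitted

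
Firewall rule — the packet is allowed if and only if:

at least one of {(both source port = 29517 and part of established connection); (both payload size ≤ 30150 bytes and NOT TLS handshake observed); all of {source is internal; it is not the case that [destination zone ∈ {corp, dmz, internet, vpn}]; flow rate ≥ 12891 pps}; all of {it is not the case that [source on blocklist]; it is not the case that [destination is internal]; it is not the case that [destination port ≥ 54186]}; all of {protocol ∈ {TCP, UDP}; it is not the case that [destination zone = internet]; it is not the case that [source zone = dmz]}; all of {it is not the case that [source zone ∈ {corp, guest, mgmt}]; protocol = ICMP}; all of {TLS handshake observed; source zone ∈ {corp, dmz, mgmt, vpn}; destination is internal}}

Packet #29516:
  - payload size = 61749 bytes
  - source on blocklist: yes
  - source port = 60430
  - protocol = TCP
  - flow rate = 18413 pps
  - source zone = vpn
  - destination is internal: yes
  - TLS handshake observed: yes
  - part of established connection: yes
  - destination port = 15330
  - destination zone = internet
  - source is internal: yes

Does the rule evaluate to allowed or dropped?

Atomic conditions:
  source port = 29517: 60430 == 29517 is false
  part of established connection: yes → true
  payload size ≤ 30150 bytes: 61749 ≤ 30150 is false
  NOT TLS handshake observed: yes → false
  source is internal: yes → true
  destination zone ∈ {corp, dmz, internet, vpn}: internet is in the set → true
  flow rate ≥ 12891 pps: 18413 ≥ 12891 is true
  source on blocklist: yes → true
  destination is internal: yes → true
  destination port ≥ 54186: 15330 ≥ 54186 is false
  protocol ∈ {TCP, UDP}: TCP is in the set → true
  destination zone = internet: internet == internet is true
  source zone = dmz: vpn == dmz is false
  source zone ∈ {corp, guest, mgmt}: vpn is not in the set → false
  protocol = ICMP: TCP == ICMP is false
  TLS handshake observed: yes → true
  source zone ∈ {corp, dmz, mgmt, vpn}: vpn is in the set → true
Combine:
[1] false AND true = false
[2] false AND false = false
[3.2] NOT true = false
[3] true AND false AND true = false
[4.1] NOT true = false
[4.2] NOT true = false
[4.3] NOT false = true
[4] false AND false AND true = false
[5.2] NOT true = false
[5.3] NOT false = true
[5] true AND false AND true = false
[6.1] NOT false = true
[6] true AND false = false
[7] true AND true AND true = true
[root] false OR false OR false OR false OR false OR false OR true = true
Overall: true → allowed

Allowed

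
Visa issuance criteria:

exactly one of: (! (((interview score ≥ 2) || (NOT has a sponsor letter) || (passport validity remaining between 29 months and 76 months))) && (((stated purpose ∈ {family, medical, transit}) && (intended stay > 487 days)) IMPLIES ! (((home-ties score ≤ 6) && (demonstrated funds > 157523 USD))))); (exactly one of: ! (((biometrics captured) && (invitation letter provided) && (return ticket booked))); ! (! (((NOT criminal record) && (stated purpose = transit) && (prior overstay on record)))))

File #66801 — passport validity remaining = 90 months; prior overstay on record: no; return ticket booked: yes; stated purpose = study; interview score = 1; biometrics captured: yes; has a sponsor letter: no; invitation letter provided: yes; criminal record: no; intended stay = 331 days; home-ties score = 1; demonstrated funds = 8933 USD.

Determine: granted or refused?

Atomic conditions:
  interview score ≥ 2: 1 ≥ 2 is false
  NOT has a sponsor letter: no → true
  passport validity remaining between 29 months and 76 months: 90 in [29, 76] is false
  stated purpose ∈ {family, medical, transit}: study is not in the set → false
  intended stay > 487 days: 331 > 487 is false
  home-ties score ≤ 6: 1 ≤ 6 is true
  demonstrated funds > 157523 USD: 8933 > 157523 is false
  biometrics captured: yes → true
  invitation letter provided: yes → true
  return ticket booked: yes → true
  NOT criminal record: no → true
  stated purpose = transit: study == transit is false
  prior overstay on record: no → false
Combine:
[1.1.1] false OR true OR false = true
[1.1] NOT true = false
[1.2.1] false AND false = false
[1.2.2.1] true AND false = false
[1.2.2] NOT false = true
[1.2] false → true (antecedent false ⇒ implication holds) = true
[1] false AND true = false
[2.1.1] true AND true AND true = true
[2.1] NOT true = false
[2.2.1.1] true AND false AND false = false
[2.2.1] NOT false = true
[2.2] NOT true = false
[2] exactly-one(false, false) = false
[root] exactly-one(false, false) = false
Overall: false → refused

Refused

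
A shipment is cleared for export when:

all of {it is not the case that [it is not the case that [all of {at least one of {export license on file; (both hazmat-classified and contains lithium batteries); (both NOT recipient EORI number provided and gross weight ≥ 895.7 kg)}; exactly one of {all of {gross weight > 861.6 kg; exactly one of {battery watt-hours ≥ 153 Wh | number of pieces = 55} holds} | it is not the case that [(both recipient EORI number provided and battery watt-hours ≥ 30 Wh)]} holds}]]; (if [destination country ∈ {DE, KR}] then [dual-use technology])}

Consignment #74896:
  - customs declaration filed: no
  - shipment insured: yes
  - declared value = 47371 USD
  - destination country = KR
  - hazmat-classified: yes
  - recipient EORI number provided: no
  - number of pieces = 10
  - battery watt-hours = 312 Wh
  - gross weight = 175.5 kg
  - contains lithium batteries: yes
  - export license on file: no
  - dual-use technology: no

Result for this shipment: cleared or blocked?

Blocked

Atomic conditions:
  export license on file: no → false
  hazmat-classified: yes → true
  contains lithium batteries: yes → true
  NOT recipient EORI number provided: no → true
  gross weight ≥ 895.7 kg: 175.5 ≥ 895.7 is false
  gross weight > 861.6 kg: 175.5 > 861.6 is false
  battery watt-hours ≥ 153 Wh: 312 ≥ 153 is true
  number of pieces = 55: 10 == 55 is false
  recipient EORI number provided: no → false
  battery watt-hours ≥ 30 Wh: 312 ≥ 30 is true
  destination country ∈ {DE, KR}: KR is in the set → true
  dual-use technology: no → false
Combine:
[1.1.1.1.2] true AND true = true
[1.1.1.1.3] true AND false = false
[1.1.1.1] false OR true OR false = true
[1.1.1.2.1.2] exactly-one(true, false) = true
[1.1.1.2.1] false AND true = false
[1.1.1.2.2.1] false AND true = false
[1.1.1.2.2] NOT false = true
[1.1.1.2] exactly-one(false, true) = true
[1.1.1] true AND true = true
[1.1] NOT true = false
[1] NOT false = true
[2] true → false = false
[root] true AND false = false
Overall: false → blocked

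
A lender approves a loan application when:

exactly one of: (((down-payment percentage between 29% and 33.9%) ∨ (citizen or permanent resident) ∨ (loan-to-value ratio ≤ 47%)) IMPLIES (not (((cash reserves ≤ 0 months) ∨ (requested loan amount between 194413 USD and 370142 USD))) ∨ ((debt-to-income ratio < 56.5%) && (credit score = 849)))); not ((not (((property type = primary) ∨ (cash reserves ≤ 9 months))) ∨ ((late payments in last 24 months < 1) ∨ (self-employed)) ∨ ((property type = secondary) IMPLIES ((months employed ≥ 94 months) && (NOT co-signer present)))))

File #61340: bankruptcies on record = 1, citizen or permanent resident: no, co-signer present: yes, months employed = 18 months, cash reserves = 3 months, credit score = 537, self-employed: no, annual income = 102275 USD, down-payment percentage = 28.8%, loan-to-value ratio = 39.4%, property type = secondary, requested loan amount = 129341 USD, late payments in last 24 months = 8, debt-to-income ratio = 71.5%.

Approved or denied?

Denied

Atomic conditions:
  down-payment percentage between 29% and 33.9%: 28.8 in [29, 33.9] is false
  citizen or permanent resident: no → false
  loan-to-value ratio ≤ 47%: 39.4 ≤ 47 is true
  cash reserves ≤ 0 months: 3 ≤ 0 is false
  requested loan amount between 194413 USD and 370142 USD: 129341 in [194413, 370142] is false
  debt-to-income ratio < 56.5%: 71.5 < 56.5 is false
  credit score = 849: 537 == 849 is false
  property type = primary: secondary == primary is false
  cash reserves ≤ 9 months: 3 ≤ 9 is true
  late payments in last 24 months < 1: 8 < 1 is false
  self-employed: no → false
  property type = secondary: secondary == secondary is true
  months employed ≥ 94 months: 18 ≥ 94 is false
  NOT co-signer present: yes → false
Combine:
[1.1] false OR false OR true = true
[1.2.1.1] false OR false = false
[1.2.1] NOT false = true
[1.2.2] false AND false = false
[1.2] true OR false = true
[1] true → true = true
[2.1.1.1] false OR true = true
[2.1.1] NOT true = false
[2.1.2] false OR false = false
[2.1.3.2] false AND false = false
[2.1.3] true → false = false
[2.1] false OR false OR false = false
[2] NOT false = true
[root] exactly-one(true, true) = false
Overall: false → denied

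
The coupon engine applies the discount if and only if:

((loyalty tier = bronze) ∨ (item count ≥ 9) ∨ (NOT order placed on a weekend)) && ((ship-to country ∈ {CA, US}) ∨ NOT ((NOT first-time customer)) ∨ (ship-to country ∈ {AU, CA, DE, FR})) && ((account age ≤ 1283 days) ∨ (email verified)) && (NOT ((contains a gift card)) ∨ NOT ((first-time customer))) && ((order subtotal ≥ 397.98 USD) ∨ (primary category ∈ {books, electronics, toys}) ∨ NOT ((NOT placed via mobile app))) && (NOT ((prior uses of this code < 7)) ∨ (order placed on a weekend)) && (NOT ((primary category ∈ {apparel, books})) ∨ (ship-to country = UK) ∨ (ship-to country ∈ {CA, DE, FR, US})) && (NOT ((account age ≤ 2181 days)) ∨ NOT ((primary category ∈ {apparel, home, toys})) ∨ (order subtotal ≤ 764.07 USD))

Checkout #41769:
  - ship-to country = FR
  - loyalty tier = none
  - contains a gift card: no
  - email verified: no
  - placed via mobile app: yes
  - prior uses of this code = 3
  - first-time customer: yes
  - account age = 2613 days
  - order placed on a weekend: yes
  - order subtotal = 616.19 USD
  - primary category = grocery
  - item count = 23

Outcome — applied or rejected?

Rejected

Atomic conditions:
  loyalty tier = bronze: none == bronze is false
  item count ≥ 9: 23 ≥ 9 is true
  NOT order placed on a weekend: yes → false
  ship-to country ∈ {CA, US}: FR is not in the set → false
  NOT first-time customer: yes → false
  ship-to country ∈ {AU, CA, DE, FR}: FR is in the set → true
  account age ≤ 1283 days: 2613 ≤ 1283 is false
  email verified: no → false
  contains a gift card: no → false
  first-time customer: yes → true
  order subtotal ≥ 397.98 USD: 616.19 ≥ 397.98 is true
  primary category ∈ {books, electronics, toys}: grocery is not in the set → false
  NOT placed via mobile app: yes → false
  prior uses of this code < 7: 3 < 7 is true
  order placed on a weekend: yes → true
  primary category ∈ {apparel, books}: grocery is not in the set → false
  ship-to country = UK: FR == UK is false
  ship-to country ∈ {CA, DE, FR, US}: FR is in the set → true
  account age ≤ 2181 days: 2613 ≤ 2181 is false
  primary category ∈ {apparel, home, toys}: grocery is not in the set → false
  order subtotal ≤ 764.07 USD: 616.19 ≤ 764.07 is true
Combine:
[1] false OR true OR false = true
[2.2] NOT false = true
[2] false OR true OR true = true
[3] false OR false = false
[4.1] NOT false = true
[4.2] NOT true = false
[4] true OR false = true
[5.3] NOT false = true
[5] true OR false OR true = true
[6.1] NOT true = false
[6] false OR true = true
[7.1] NOT false = true
[7] true OR false OR true = true
[8.1] NOT false = true
[8.2] NOT false = true
[8] true OR true OR true = true
[root] true AND true AND false AND true AND true AND true AND true AND true = false
Overall: false → rejected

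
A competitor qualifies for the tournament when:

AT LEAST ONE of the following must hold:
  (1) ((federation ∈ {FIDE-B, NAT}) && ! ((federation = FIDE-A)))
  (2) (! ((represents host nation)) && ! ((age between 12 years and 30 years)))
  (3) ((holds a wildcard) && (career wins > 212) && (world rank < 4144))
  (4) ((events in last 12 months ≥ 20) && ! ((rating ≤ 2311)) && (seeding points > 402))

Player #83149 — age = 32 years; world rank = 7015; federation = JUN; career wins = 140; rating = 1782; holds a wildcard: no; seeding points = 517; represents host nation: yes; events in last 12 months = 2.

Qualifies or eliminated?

Atomic conditions:
  federation ∈ {FIDE-B, NAT}: JUN is not in the set → false
  federation = FIDE-A: JUN == FIDE-A is false
  represents host nation: yes → true
  age between 12 years and 30 years: 32 in [12, 30] is false
  holds a wildcard: no → false
  career wins > 212: 140 > 212 is false
  world rank < 4144: 7015 < 4144 is false
  events in last 12 months ≥ 20: 2 ≥ 20 is false
  rating ≤ 2311: 1782 ≤ 2311 is true
  seeding points > 402: 517 > 402 is true
Combine:
[1.2] NOT false = true
[1] false AND true = false
[2.1] NOT true = false
[2.2] NOT false = true
[2] false AND true = false
[3] false AND false AND false = false
[4.2] NOT true = false
[4] false AND false AND true = false
[root] false OR false OR false OR false = false
Overall: false → eliminated

Eliminated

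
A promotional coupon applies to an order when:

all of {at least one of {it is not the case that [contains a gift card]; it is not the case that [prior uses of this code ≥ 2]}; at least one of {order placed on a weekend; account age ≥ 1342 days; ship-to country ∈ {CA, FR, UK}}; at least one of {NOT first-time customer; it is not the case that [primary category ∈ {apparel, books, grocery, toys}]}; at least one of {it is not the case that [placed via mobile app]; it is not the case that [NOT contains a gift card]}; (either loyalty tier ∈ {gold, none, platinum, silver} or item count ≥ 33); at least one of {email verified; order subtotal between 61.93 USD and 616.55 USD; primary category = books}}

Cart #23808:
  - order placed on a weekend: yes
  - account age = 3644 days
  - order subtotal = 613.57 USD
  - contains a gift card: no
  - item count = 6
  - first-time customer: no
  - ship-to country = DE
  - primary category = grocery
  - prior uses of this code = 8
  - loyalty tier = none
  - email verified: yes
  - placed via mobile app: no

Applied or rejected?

Atomic conditions:
  contains a gift card: no → false
  prior uses of this code ≥ 2: 8 ≥ 2 is true
  order placed on a weekend: yes → true
  account age ≥ 1342 days: 3644 ≥ 1342 is true
  ship-to country ∈ {CA, FR, UK}: DE is not in the set → false
  NOT first-time customer: no → true
  primary category ∈ {apparel, books, grocery, toys}: grocery is in the set → true
  placed via mobile app: no → false
  NOT contains a gift card: no → true
  loyalty tier ∈ {gold, none, platinum, silver}: none is in the set → true
  item count ≥ 33: 6 ≥ 33 is false
  email verified: yes → true
  order subtotal between 61.93 USD and 616.55 USD: 613.57 in [61.93, 616.55] is true
  primary category = books: grocery == books is false
Combine:
[1.1] NOT false = true
[1.2] NOT true = false
[1] true OR false = true
[2] true OR true OR false = true
[3.2] NOT true = false
[3] true OR false = true
[4.1] NOT false = true
[4.2] NOT true = false
[4] true OR false = true
[5] true OR false = true
[6] true OR true OR false = true
[root] true AND true AND true AND true AND true AND true = true
Overall: true → applied

Applied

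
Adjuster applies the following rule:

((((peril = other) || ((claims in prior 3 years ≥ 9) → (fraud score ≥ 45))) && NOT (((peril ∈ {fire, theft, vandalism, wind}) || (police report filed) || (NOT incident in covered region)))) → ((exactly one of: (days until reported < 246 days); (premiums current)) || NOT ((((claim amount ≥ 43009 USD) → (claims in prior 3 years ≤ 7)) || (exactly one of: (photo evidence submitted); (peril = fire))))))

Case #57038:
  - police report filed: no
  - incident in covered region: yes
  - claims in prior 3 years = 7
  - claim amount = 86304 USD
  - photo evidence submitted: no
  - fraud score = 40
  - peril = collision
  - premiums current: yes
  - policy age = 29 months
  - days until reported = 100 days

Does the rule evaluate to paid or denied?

Atomic conditions:
  peril = other: collision == other is false
  claims in prior 3 years ≥ 9: 7 ≥ 9 is false
  fraud score ≥ 45: 40 ≥ 45 is false
  peril ∈ {fire, theft, vandalism, wind}: collision is not in the set → false
  police report filed: no → false
  NOT incident in covered region: yes → false
  days until reported < 246 days: 100 < 246 is true
  premiums current: yes → true
  claim amount ≥ 43009 USD: 86304 ≥ 43009 is true
  claims in prior 3 years ≤ 7: 7 ≤ 7 is true
  photo evidence submitted: no → false
  peril = fire: collision == fire is false
Combine:
[1.1.2] false → false (antecedent false ⇒ implication holds) = true
[1.1] false OR true = true
[1.2.1] false OR false OR false = false
[1.2] NOT false = true
[1] true AND true = true
[2.1] exactly-one(true, true) = false
[2.2.1.1] true → true = true
[2.2.1.2] exactly-one(false, false) = false
[2.2.1] true OR false = true
[2.2] NOT true = false
[2] false OR false = false
[root] true → false = false
Overall: false → denied

Denied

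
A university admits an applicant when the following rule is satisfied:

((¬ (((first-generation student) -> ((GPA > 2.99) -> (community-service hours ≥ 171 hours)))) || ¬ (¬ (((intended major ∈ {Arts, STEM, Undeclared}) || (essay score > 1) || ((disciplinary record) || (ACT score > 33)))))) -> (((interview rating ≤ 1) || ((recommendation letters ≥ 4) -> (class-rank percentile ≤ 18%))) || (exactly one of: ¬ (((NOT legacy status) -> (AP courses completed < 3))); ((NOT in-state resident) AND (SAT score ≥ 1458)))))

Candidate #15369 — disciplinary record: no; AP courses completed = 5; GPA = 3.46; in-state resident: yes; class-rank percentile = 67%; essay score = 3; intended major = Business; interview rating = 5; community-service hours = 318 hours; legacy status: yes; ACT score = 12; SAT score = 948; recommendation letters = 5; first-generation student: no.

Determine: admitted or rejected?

Atomic conditions:
  first-generation student: no → false
  GPA > 2.99: 3.46 > 2.99 is true
  community-service hours ≥ 171 hours: 318 ≥ 171 is true
  intended major ∈ {Arts, STEM, Undeclared}: Business is not in the set → false
  essay score > 1: 3 > 1 is true
  disciplinary record: no → false
  ACT score > 33: 12 > 33 is false
  interview rating ≤ 1: 5 ≤ 1 is false
  recommendation letters ≥ 4: 5 ≥ 4 is true
  class-rank percentile ≤ 18%: 67 ≤ 18 is false
  NOT legacy status: yes → false
  AP courses completed < 3: 5 < 3 is false
  NOT in-state resident: yes → false
  SAT score ≥ 1458: 948 ≥ 1458 is false
Combine:
[1.1.1.2] true → true = true
[1.1.1] false → true (antecedent false ⇒ implication holds) = true
[1.1] NOT true = false
[1.2.1.1.3] false OR false = false
[1.2.1.1] false OR true OR false = true
[1.2.1] NOT true = false
[1.2] NOT false = true
[1] false OR true = true
[2.1.2] true → false = false
[2.1] false OR false = false
[2.2.1.1] false → false (antecedent false ⇒ implication holds) = true
[2.2.1] NOT true = false
[2.2.2] false AND false = false
[2.2] exactly-one(false, false) = false
[2] false OR false = false
[root] true → false = false
Overall: false → rejected

Rejected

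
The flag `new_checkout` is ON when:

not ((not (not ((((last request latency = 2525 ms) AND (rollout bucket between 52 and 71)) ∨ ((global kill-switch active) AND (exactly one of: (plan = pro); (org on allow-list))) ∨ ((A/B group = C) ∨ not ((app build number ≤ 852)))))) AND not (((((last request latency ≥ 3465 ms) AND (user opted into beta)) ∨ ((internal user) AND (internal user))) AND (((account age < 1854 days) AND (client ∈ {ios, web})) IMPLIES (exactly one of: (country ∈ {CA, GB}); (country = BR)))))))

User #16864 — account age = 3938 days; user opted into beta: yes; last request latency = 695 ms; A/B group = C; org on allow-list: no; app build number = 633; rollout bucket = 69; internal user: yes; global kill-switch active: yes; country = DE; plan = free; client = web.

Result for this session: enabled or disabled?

Atomic conditions:
  last request latency = 2525 ms: 695 == 2525 is false
  rollout bucket between 52 and 71: 69 in [52, 71] is true
  global kill-switch active: yes → true
  plan = pro: free == pro is false
  org on allow-list: no → false
  A/B group = C: C == C is true
  app build number ≤ 852: 633 ≤ 852 is true
  last request latency ≥ 3465 ms: 695 ≥ 3465 is false
  user opted into beta: yes → true
  internal user: yes → true
  account age < 1854 days: 3938 < 1854 is false
  client ∈ {ios, web}: web is in the set → true
  country ∈ {CA, GB}: DE is not in the set → false
  country = BR: DE == BR is false
Combine:
[1.1.1.1.1] false AND true = false
[1.1.1.1.2.2] exactly-one(false, false) = false
[1.1.1.1.2] true AND false = false
[1.1.1.1.3.2] NOT true = false
[1.1.1.1.3] true OR false = true
[1.1.1.1] false OR false OR true = true
[1.1.1] NOT true = false
[1.1] NOT false = true
[1.2.1.1.1] false AND true = false
[1.2.1.1.2] true AND true = true
[1.2.1.1] false OR true = true
[1.2.1.2.1] false AND true = false
[1.2.1.2.2] exactly-one(false, false) = false
[1.2.1.2] false → false (antecedent false ⇒ implication holds) = true
[1.2.1] true AND true = true
[1.2] NOT true = false
[1] true AND false = false
[root] NOT false = true
Overall: true → enabled

Enabled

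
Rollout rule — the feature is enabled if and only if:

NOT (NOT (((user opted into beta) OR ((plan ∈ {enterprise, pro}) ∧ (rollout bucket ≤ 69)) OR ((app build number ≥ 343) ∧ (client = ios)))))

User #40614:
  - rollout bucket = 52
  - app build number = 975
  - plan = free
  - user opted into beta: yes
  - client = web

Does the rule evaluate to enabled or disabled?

Atomic conditions:
  user opted into beta: yes → true
  plan ∈ {enterprise, pro}: free is not in the set → false
  rollout bucket ≤ 69: 52 ≤ 69 is true
  app build number ≥ 343: 975 ≥ 343 is true
  client = ios: web == ios is false
Combine:
[1.1.2] false AND true = false
[1.1.3] true AND false = false
[1.1] true OR false OR false = true
[1] NOT true = false
[root] NOT false = true
Overall: true → enabled

Enabled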